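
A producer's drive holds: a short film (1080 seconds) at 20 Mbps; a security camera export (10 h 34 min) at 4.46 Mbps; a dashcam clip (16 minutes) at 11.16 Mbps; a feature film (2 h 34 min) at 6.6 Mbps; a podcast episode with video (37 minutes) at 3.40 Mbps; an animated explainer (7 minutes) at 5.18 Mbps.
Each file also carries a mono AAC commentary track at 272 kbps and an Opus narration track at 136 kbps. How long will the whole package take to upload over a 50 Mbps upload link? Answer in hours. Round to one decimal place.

Audio total: 272 + 136 = 408 kbps = 0.408 Mbps.
short film: 20.408 Mbps × 1080 s = 22040.6 Mb
security camera export: 4.868 Mbps × 38040 s = 185178.7 Mb
dashcam clip: 11.568 Mbps × 960 s = 11105.3 Mb
feature film: 7.008 Mbps × 9240 s = 64753.9 Mb
podcast episode with video: 3.808 Mbps × 2220 s = 8453.8 Mb
animated explainer: 5.588 Mbps × 420 s = 2347.0 Mb
Total: 293879.3 Mb = 36734.9 MB.
At 50 Mbps: 293879.3 / 50 = 5878 s ≈ 1.63 hours.

1.6 hours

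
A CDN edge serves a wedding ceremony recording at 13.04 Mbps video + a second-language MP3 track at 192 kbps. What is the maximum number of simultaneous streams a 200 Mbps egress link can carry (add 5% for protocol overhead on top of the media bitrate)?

Audio: 192 kbps = 0.192 Mbps.
Per-viewer media rate: 13.232 Mbps.
On the wire with 5% overhead: 13.894 Mbps.
200 Mbps = 200.0 Mbps; 200.0 / 13.894 = 14.40 → 14 viewers.

14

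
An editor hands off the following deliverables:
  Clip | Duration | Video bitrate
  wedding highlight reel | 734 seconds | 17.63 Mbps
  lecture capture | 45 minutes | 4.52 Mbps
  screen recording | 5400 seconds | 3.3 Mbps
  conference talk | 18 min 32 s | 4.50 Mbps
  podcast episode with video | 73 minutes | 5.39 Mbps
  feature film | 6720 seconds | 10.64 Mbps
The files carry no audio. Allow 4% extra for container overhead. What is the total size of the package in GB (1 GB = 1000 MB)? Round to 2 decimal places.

18.60 GB

wedding highlight reel: 17.630 Mbps × 734 s × 1.04 = 13458.0 Mb
lecture capture: 4.520 Mbps × 2700 s × 1.04 = 12692.2 Mb
screen recording: 3.300 Mbps × 5400 s × 1.04 = 18532.8 Mb
conference talk: 4.500 Mbps × 1112 s × 1.04 = 5204.2 Mb
podcast episode with video: 5.390 Mbps × 4380 s × 1.04 = 24552.5 Mb
feature film: 10.640 Mbps × 6720 s × 1.04 = 74360.8 Mb
Total: 148800.5 Mb = 18600.1 MB.
= 18.60 GB.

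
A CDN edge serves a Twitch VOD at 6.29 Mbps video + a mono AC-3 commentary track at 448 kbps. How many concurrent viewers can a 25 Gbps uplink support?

3710

Audio: 448 kbps = 0.448 Mbps.
Per-viewer media rate: 6.738 Mbps.
25 Gbps = 25,000 Mbps; 25,000 / 6.738 = 3710.30 → 3710 viewers.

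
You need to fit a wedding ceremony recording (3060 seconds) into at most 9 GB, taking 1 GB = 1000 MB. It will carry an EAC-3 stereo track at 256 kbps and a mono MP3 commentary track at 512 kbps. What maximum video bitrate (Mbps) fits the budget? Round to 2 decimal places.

Budget: 9 GB = 72000.0 Mb.
Total bitrate budget: 72000.0 Mb / 3060 s = 23.529 Mbps.
Audio total: 256 + 512 = 768 kbps = 0.768 Mbps.
Video: 23.529 − 0.768 = 22.761 Mbps.

22.76 Mbps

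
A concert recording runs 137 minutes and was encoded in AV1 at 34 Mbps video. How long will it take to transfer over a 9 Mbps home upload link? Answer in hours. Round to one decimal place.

137 min = 8220 s
File: 34.000 Mbps × 8220 s = 279480.0 Mb.
At 9 Mbps: 279480.0 / 9 = 31053.3 s ≈ 8.63 hours.

8.6 hours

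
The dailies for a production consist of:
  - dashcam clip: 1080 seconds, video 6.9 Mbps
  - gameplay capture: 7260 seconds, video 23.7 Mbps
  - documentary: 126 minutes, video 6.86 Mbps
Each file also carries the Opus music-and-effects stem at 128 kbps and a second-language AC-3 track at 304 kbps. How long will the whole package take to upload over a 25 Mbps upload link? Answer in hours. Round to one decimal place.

Audio total: 128 + 304 = 432 kbps = 0.432 Mbps.
dashcam clip: 7.332 Mbps × 1080 s = 7918.6 Mb
gameplay capture: 24.132 Mbps × 7260 s = 175198.3 Mb
documentary: 7.292 Mbps × 7560 s = 55127.5 Mb
Total: 238244.4 Mb = 29780.5 MB.
At 25 Mbps: 238244.4 / 25 = 9530 s ≈ 2.65 hours.

2.6 hours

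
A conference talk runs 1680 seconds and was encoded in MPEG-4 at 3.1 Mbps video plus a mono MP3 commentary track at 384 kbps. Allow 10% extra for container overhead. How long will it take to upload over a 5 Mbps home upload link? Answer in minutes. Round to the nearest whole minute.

21 minutes

Audio: 384 kbps = 0.384 Mbps.
Total bitrate: 3.484 Mbps.
File: 3.484 Mbps × 1680 s = 5853.1 Mb.
With 10% container overhead: ×1.10. → 6438.4 Mb.
At 5 Mbps: 6438.4 / 5 = 1287.7 s ≈ 21.5 minutes.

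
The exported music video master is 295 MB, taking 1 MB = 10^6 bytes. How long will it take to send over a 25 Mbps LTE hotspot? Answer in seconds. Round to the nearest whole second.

File: 295 MB = 2360.0 Mb.
At 25 Mbps: 2360.0 / 25 = 94.4 s ≈ 94.4 seconds.

94 seconds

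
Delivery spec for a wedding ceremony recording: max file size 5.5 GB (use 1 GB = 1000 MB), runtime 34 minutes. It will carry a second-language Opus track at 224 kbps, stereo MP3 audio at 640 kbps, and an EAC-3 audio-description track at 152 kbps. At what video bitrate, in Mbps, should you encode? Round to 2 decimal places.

Budget: 5.5 GB = 44000.0 Mb.
34 min = 2040 s
Total bitrate budget: 44000.0 Mb / 2040 s = 21.569 Mbps.
Audio total: 224 + 640 + 152 = 1016 kbps = 1.016 Mbps.
Video: 21.569 − 1.016 = 20.553 Mbps.

20.55 Mbps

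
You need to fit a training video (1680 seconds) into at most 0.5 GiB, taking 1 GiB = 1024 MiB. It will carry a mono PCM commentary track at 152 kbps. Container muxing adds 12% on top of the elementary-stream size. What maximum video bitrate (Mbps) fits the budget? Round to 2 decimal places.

2.13 Mbps

Budget: 0.5 GiB = 4295.0 Mb.
Stream payload after overhead: 4295.0 / 1.12 = 3834.8 Mb.
Total bitrate budget: 3834.8 Mb / 1680 s = 2.283 Mbps.
Audio: 152 kbps = 0.152 Mbps.
Video: 2.283 − 0.152 = 2.131 Mbps.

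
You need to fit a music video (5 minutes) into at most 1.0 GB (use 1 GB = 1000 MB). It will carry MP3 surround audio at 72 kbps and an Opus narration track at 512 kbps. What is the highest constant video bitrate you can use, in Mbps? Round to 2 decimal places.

Budget: 1.0 GB = 8000.0 Mb.
5 min = 300 s
Total bitrate budget: 8000.0 Mb / 300 s = 26.667 Mbps.
Audio total: 72 + 512 = 584 kbps = 0.584 Mbps.
Video: 26.667 − 0.584 = 26.083 Mbps.

26.08 Mbps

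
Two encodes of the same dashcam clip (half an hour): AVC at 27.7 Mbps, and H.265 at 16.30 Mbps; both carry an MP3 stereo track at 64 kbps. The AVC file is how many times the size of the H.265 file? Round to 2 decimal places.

1.70

30 min = 1800 s
Audio: 64 kbps = 0.064 Mbps.
AVC: 27.764 Mbps × 1800 s = 49975.2 Mb = 6.247 GB.
H.265: 16.364 Mbps × 1800 s = 29455.2 Mb = 3.682 GB.
Ratio: 6.247 / 3.682 = 1.697.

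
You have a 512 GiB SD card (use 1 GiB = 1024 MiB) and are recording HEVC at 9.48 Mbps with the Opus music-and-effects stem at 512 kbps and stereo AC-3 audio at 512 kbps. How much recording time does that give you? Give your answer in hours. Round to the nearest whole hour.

116 hours

Audio total: 512 + 512 = 1024 kbps = 1.024 Mbps.
Total bitrate: 9.48 + 1.024 = 10.504 Mbps.
Capacity: 512 GiB = 4,398,047 Mb.
Recording time: 4,398,047 / 10.504 = 418,702 s ≈ 116 hours.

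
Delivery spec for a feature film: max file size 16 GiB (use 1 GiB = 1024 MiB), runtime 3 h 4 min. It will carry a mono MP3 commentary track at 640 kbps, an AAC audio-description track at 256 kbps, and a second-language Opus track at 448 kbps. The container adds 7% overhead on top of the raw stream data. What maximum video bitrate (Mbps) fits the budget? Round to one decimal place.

Budget: 16 GiB = 137439.0 Mb.
Stream payload after overhead: 137439.0 / 1.07 = 128447.6 Mb.
3 h 4 min = 184 min = 11040 s
Total bitrate budget: 128447.6 Mb / 11040 s = 11.635 Mbps.
Audio total: 640 + 256 + 448 = 1344 kbps = 1.344 Mbps.
Video: 11.635 − 1.344 = 10.291 Mbps.

10.3 Mbps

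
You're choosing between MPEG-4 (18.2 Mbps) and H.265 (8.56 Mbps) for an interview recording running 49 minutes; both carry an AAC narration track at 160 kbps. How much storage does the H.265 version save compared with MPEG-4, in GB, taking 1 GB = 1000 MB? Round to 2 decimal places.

3.54 GB

49 min = 2940 s
Audio: 160 kbps = 0.160 Mbps.
MPEG-4: 18.360 Mbps × 2940 s = 53978.4 Mb = 6.747 GB.
H.265: 8.720 Mbps × 2940 s = 25636.8 Mb = 3.205 GB.
Saving: 6.747 − 3.205 = 3.543 GB.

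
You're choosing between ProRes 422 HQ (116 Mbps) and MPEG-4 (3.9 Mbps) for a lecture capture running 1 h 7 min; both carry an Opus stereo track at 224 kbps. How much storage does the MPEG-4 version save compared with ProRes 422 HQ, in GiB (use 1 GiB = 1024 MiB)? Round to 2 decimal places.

1 h 7 min = 67 min = 4020 s
Audio: 224 kbps = 0.224 Mbps.
ProRes 422 HQ: 116.224 Mbps × 4020 s = 467220.5 Mb = 54.392 GiB.
MPEG-4: 4.124 Mbps × 4020 s = 16578.5 Mb = 1.930 GiB.
Saving: 54.392 − 1.930 = 52.462 GiB.

52.46 GiB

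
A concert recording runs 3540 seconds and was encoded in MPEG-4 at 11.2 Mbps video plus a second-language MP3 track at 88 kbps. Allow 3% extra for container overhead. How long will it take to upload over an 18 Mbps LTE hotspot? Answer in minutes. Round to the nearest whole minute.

Audio: 88 kbps = 0.088 Mbps.
Total bitrate: 11.288 Mbps.
File: 11.288 Mbps × 3540 s = 39959.5 Mb.
With 3% container overhead: ×1.03. → 41158.3 Mb.
At 18 Mbps: 41158.3 / 18 = 2286.6 s ≈ 38.1 minutes.

38 minutes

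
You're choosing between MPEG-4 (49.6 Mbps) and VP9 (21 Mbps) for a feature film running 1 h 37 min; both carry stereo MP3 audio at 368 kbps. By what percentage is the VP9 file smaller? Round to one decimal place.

1 h 37 min = 97 min = 5820 s
Audio: 368 kbps = 0.368 Mbps.
MPEG-4: 49.968 Mbps × 5820 s = 290813.8 Mb = 36.352 GB.
VP9: 21.368 Mbps × 5820 s = 124361.8 Mb = 15.545 GB.
Reduction: (1 − 15.545/36.352) × 100 = 57.24%.

57.2%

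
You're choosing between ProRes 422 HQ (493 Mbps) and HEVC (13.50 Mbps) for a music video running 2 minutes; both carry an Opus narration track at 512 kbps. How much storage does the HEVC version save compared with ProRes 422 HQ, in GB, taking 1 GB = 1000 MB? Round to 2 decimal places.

7.19 GB

2 min = 120 s
Audio: 512 kbps = 0.512 Mbps.
ProRes 422 HQ: 493.512 Mbps × 120 s = 59221.4 Mb = 7.403 GB.
HEVC: 14.012 Mbps × 120 s = 1681.4 Mb = 0.210 GB.
Saving: 7.403 − 0.210 = 7.192 GB.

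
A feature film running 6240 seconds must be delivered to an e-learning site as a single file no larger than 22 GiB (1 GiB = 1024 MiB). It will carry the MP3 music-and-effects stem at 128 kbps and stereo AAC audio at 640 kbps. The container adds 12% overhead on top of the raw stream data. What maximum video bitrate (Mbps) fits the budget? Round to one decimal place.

Budget: 22 GiB = 188978.6 Mb.
Stream payload after overhead: 188978.6 / 1.12 = 168730.9 Mb.
Total bitrate budget: 168730.9 Mb / 6240 s = 27.040 Mbps.
Audio total: 128 + 640 = 768 kbps = 0.768 Mbps.
Video: 27.040 − 0.768 = 26.272 Mbps.

26.3 Mbps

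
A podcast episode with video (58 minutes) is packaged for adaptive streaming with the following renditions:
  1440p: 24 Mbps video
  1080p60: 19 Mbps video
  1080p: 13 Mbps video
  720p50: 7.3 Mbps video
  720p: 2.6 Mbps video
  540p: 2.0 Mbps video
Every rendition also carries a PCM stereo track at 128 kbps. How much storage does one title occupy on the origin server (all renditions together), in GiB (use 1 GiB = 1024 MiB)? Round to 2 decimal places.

58 min = 3480 s
Audio: 128 kbps = 0.128 Mbps.
Sum of rendition bitrates: (24+0.128) + (19+0.128) + (13+0.128) + (7.3+0.128) + (2.6+0.128) + (2.0+0.128) = 68.668 Mbps.
× 3480 s = 238,965 Mb = 29,871 MB = 27.82 GiB.

27.82 GiB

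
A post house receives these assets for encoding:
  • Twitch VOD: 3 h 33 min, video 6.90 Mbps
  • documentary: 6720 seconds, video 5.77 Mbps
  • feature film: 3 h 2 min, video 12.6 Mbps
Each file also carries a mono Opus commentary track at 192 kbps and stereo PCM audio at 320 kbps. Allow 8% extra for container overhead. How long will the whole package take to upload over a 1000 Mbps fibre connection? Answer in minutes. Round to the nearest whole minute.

Audio total: 192 + 320 = 512 kbps = 0.512 Mbps.
Twitch VOD: 7.412 Mbps × 12780 s × 1.08 = 102303.4 Mb
documentary: 6.282 Mbps × 6720 s × 1.08 = 45592.2 Mb
feature film: 13.112 Mbps × 10920 s × 1.08 = 154637.7 Mb
Total: 302533.3 Mb = 37816.7 MB.
At 1000 Mbps: 302533.3 / 1000 = 303 s ≈ 5.04 minutes.

5 minutes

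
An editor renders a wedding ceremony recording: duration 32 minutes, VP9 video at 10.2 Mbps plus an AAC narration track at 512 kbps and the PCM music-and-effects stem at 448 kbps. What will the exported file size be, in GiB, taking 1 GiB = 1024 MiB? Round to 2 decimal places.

2.49 GiB

32 min = 1920 s
Audio total: 512 + 448 = 960 kbps = 0.960 Mbps.
Total bitrate: 10.2 + 0.960 = 11.160 Mbps.
Stream data: 11.160 Mbps × 1920 s = 21427.2 Mb.
21,427 Mb = 2,678,400,000 bytes ÷ 1,073,741,824 = 2.494 GiB.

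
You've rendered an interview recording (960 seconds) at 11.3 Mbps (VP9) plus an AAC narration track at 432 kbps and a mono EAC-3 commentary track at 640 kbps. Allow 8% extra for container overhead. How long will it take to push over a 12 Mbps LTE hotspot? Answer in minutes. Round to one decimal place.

17.8 minutes

Audio total: 432 + 640 = 1072 kbps = 1.072 Mbps.
Total bitrate: 12.372 Mbps.
File: 12.372 Mbps × 960 s = 11877.1 Mb.
With 8% container overhead: ×1.08. → 12827.3 Mb.
At 12 Mbps: 12827.3 / 12 = 1068.9 s ≈ 17.8 minutes.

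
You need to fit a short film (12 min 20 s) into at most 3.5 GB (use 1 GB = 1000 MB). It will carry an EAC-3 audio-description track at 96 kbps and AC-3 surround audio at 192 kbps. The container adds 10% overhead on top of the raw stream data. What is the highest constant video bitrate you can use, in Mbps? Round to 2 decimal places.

34.11 Mbps

Budget: 3.5 GB = 28000.0 Mb.
Stream payload after overhead: 28000.0 / 1.10 = 25454.5 Mb.
12 min 20 s = 740 s
Total bitrate budget: 25454.5 Mb / 740 s = 34.398 Mbps.
Audio total: 96 + 192 = 288 kbps = 0.288 Mbps.
Video: 34.398 − 0.288 = 34.110 Mbps.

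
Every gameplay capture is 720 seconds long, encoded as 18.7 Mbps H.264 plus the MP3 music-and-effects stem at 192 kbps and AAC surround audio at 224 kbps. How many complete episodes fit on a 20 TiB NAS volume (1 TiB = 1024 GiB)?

12781

Audio total: 192 + 224 = 416 kbps = 0.416 Mbps.
Total bitrate: 19.116 Mbps.
Per item: 19.116 Mbps × 720 s = 13,764 Mb = 1,720 MB.
Capacity: 20 TiB = 175,921,860 Mb; 12781.75 items → 12781 complete.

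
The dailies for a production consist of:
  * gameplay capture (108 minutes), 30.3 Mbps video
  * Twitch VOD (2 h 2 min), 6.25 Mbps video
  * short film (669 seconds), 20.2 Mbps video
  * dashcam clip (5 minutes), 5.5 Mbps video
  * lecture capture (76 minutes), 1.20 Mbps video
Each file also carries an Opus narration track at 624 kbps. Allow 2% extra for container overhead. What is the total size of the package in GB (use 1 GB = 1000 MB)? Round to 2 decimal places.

Audio: 624 kbps = 0.624 Mbps.
gameplay capture: 30.924 Mbps × 6480 s × 1.02 = 204395.3 Mb
Twitch VOD: 6.874 Mbps × 7320 s × 1.02 = 51324.0 Mb
short film: 20.824 Mbps × 669 s × 1.02 = 14209.9 Mb
dashcam clip: 6.124 Mbps × 300 s × 1.02 = 1873.9 Mb
lecture capture: 1.824 Mbps × 4560 s × 1.02 = 8483.8 Mb
Total: 280286.9 Mb = 35035.9 MB.
= 35.04 GB.

35.04 GB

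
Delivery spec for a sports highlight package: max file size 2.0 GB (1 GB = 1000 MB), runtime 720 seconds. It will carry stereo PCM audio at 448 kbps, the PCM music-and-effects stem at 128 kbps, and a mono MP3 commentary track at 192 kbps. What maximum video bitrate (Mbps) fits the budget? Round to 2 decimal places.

Budget: 2.0 GB = 16000.0 Mb.
Total bitrate budget: 16000.0 Mb / 720 s = 22.222 Mbps.
Audio total: 448 + 128 + 192 = 768 kbps = 0.768 Mbps.
Video: 22.222 − 0.768 = 21.454 Mbps.

21.45 Mbps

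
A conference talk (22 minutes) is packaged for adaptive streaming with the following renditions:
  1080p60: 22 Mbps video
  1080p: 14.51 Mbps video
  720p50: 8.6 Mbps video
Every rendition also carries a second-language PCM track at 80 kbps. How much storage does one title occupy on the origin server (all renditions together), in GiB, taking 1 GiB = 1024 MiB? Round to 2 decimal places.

6.97 GiB

22 min = 1320 s
Audio: 80 kbps = 0.080 Mbps.
Sum of rendition bitrates: (22+0.080) + (14.51+0.080) + (8.6+0.080) = 45.350 Mbps.
× 1320 s = 59,862 Mb = 7,483 MB = 6.969 GiB.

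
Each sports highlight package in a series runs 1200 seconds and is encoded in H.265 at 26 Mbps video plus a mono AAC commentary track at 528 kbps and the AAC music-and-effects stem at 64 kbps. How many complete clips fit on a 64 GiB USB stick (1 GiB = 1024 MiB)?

Audio total: 528 + 64 = 592 kbps = 0.592 Mbps.
Total bitrate: 26.592 Mbps.
Per item: 26.592 Mbps × 1200 s = 31,910 Mb = 3,989 MB.
Capacity: 64 GiB = 549,756 Mb; 17.23 items → 17 complete.

17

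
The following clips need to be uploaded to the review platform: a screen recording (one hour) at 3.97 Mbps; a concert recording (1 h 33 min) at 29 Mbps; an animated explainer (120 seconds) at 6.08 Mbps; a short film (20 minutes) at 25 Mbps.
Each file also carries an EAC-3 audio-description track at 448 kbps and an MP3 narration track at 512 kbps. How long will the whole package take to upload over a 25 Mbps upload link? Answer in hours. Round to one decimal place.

2.4 hours

Audio total: 448 + 512 = 960 kbps = 0.960 Mbps.
screen recording: 4.930 Mbps × 3600 s = 17748.0 Mb
concert recording: 29.960 Mbps × 5580 s = 167176.8 Mb
animated explainer: 7.040 Mbps × 120 s = 844.8 Mb
short film: 25.960 Mbps × 1200 s = 31152.0 Mb
Total: 216921.6 Mb = 27115.2 MB.
At 25 Mbps: 216921.6 / 25 = 8677 s ≈ 2.41 hours.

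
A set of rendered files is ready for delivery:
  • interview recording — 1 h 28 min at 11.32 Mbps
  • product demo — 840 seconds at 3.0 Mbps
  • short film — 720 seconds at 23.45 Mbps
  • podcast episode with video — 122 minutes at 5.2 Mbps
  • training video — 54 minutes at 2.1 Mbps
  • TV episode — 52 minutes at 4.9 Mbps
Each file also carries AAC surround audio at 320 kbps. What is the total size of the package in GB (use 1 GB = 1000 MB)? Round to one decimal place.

Audio: 320 kbps = 0.320 Mbps.
interview recording: 11.640 Mbps × 5280 s = 61459.2 Mb
product demo: 3.320 Mbps × 840 s = 2788.8 Mb
short film: 23.770 Mbps × 720 s = 17114.4 Mb
podcast episode with video: 5.520 Mbps × 7320 s = 40406.4 Mb
training video: 2.420 Mbps × 3240 s = 7840.8 Mb
TV episode: 5.220 Mbps × 3120 s = 16286.4 Mb
Total: 145896.0 Mb = 18237.0 MB.
= 18.24 GB.

18.2 GB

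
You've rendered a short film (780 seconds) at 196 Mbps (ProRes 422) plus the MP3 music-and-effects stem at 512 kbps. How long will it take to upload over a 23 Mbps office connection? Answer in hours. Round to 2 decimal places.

Audio: 512 kbps = 0.512 Mbps.
Total bitrate: 196.512 Mbps.
File: 196.512 Mbps × 780 s = 153279.4 Mb.
At 23 Mbps: 153279.4 / 23 = 6664.3 s ≈ 1.85 hours.

1.85 hours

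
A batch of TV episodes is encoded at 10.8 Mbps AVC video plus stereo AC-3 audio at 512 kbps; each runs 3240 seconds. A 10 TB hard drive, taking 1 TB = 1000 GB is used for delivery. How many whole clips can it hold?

2182

Audio: 512 kbps = 0.512 Mbps.
Total bitrate: 11.312 Mbps.
Per item: 11.312 Mbps × 3240 s = 36,651 Mb = 4,581 MB.
Capacity: 10 TB = 80,000,000 Mb; 2182.76 items → 2182 complete.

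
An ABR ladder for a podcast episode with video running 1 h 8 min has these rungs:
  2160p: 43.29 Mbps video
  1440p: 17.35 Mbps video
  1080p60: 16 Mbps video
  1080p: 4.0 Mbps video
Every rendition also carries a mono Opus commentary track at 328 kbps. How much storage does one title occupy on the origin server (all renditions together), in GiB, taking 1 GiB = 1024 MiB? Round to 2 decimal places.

1 h 8 min = 68 min = 4080 s
Audio: 328 kbps = 0.328 Mbps.
Sum of rendition bitrates: (43.29+0.328) + (17.35+0.328) + (16+0.328) + (4.0+0.328) = 81.952 Mbps.
× 4080 s = 334,364 Mb = 41,796 MB = 38.93 GiB.

38.93 GiB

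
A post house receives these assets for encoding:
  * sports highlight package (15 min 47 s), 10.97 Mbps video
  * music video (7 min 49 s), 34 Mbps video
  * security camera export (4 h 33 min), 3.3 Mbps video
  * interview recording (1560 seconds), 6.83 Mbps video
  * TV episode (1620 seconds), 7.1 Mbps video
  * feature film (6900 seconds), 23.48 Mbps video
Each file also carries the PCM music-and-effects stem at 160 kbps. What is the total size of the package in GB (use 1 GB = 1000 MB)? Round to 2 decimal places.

33.63 GB

Audio: 160 kbps = 0.160 Mbps.
sports highlight package: 11.130 Mbps × 947 s = 10540.1 Mb
music video: 34.160 Mbps × 469 s = 16021.0 Mb
security camera export: 3.460 Mbps × 16380 s = 56674.8 Mb
interview recording: 6.990 Mbps × 1560 s = 10904.4 Mb
TV episode: 7.260 Mbps × 1620 s = 11761.2 Mb
feature film: 23.640 Mbps × 6900 s = 163116.0 Mb
Total: 269017.5 Mb = 33627.2 MB.
= 33.63 GB.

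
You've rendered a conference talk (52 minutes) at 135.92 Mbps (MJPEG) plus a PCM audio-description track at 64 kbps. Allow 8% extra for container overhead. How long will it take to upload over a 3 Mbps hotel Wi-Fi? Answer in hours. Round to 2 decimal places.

42.43 hours

52 min = 3120 s
Audio: 64 kbps = 0.064 Mbps.
Total bitrate: 135.984 Mbps.
File: 135.984 Mbps × 3120 s = 424270.1 Mb.
With 8% container overhead: ×1.08. → 458211.7 Mb.
At 3 Mbps: 458211.7 / 3 = 152737.2 s ≈ 42.4 hours.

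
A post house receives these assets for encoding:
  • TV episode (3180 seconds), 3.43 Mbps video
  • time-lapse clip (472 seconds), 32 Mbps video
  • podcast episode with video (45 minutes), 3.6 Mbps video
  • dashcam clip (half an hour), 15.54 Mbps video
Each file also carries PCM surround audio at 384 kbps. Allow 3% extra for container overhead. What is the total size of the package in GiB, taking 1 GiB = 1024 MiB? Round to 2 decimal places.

Audio: 384 kbps = 0.384 Mbps.
TV episode: 3.814 Mbps × 3180 s × 1.03 = 12492.4 Mb
time-lapse clip: 32.384 Mbps × 472 s × 1.03 = 15743.8 Mb
podcast episode with video: 3.984 Mbps × 2700 s × 1.03 = 11079.5 Mb
dashcam clip: 15.924 Mbps × 1800 s × 1.03 = 29523.1 Mb
Total: 68838.8 Mb = 8604.8 MB.
= 8.014 GiB.

8.01 GiB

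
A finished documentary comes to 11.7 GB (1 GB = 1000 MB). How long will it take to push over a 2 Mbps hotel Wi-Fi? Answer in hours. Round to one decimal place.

13.0 hours

File: 11.7 GB = 93600.0 Mb.
At 2 Mbps: 93600.0 / 2 = 46800.0 s ≈ 13 hours.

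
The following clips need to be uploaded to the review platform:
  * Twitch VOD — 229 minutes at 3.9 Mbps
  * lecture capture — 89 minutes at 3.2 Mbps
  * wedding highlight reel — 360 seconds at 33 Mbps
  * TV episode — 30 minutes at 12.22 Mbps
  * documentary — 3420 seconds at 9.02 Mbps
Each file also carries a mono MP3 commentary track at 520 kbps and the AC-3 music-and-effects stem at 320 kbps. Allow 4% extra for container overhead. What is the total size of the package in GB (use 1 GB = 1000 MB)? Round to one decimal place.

Audio total: 520 + 320 = 840 kbps = 0.840 Mbps.
Twitch VOD: 4.740 Mbps × 13740 s × 1.04 = 67732.7 Mb
lecture capture: 4.040 Mbps × 5340 s × 1.04 = 22436.5 Mb
wedding highlight reel: 33.840 Mbps × 360 s × 1.04 = 12669.7 Mb
TV episode: 13.060 Mbps × 1800 s × 1.04 = 24448.3 Mb
documentary: 9.860 Mbps × 3420 s × 1.04 = 35070.0 Mb
Total: 162357.3 Mb = 20294.7 MB.
= 20.29 GB.

20.3 GB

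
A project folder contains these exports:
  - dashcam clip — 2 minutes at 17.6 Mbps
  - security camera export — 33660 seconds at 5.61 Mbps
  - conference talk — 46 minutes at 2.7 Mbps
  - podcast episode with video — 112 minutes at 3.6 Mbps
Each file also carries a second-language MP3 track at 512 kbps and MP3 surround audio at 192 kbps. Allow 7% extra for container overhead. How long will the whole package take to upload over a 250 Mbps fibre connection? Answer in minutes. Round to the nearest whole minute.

Audio total: 512 + 192 = 704 kbps = 0.704 Mbps.
dashcam clip: 18.304 Mbps × 120 s × 1.07 = 2350.2 Mb
security camera export: 6.314 Mbps × 33660 s × 1.07 = 227406.3 Mb
conference talk: 3.404 Mbps × 2760 s × 1.07 = 10052.7 Mb
podcast episode with video: 4.304 Mbps × 6720 s × 1.07 = 30947.5 Mb
Total: 270756.7 Mb = 33844.6 MB.
At 250 Mbps: 270756.7 / 250 = 1083 s ≈ 18.1 minutes.

18 minutes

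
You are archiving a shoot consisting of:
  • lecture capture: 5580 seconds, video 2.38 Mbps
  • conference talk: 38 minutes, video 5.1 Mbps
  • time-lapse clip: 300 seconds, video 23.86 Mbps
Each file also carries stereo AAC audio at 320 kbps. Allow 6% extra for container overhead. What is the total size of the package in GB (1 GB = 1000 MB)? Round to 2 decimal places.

4.59 GB

Audio: 320 kbps = 0.320 Mbps.
lecture capture: 2.700 Mbps × 5580 s × 1.06 = 15970.0 Mb
conference talk: 5.420 Mbps × 2280 s × 1.06 = 13099.1 Mb
time-lapse clip: 24.180 Mbps × 300 s × 1.06 = 7689.2 Mb
Total: 36758.3 Mb = 4594.8 MB.
= 4.595 GB.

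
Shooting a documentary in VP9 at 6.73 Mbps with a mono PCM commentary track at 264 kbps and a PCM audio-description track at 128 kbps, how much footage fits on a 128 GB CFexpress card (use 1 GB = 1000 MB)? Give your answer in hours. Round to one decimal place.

Audio total: 264 + 128 = 392 kbps = 0.392 Mbps.
Total bitrate: 6.73 + 0.392 = 7.122 Mbps.
Capacity: 128 GB = 1,024,000 Mb.
Recording time: 1,024,000 / 7.122 = 143,780 s ≈ 39.9 hours.

39.9 hours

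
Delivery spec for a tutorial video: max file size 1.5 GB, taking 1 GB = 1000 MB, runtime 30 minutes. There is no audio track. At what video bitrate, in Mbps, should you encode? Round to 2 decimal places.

Budget: 1.5 GB = 12000.0 Mb.
30 min = 1800 s
Total bitrate budget: 12000.0 Mb / 1800 s = 6.667 Mbps.

6.67 Mbps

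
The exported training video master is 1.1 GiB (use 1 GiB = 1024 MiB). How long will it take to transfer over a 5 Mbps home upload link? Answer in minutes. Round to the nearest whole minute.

File: 1.1 GiB = 9448.9 Mb.
At 5 Mbps: 9448.9 / 5 = 1889.8 s ≈ 31.5 minutes.

31 minutes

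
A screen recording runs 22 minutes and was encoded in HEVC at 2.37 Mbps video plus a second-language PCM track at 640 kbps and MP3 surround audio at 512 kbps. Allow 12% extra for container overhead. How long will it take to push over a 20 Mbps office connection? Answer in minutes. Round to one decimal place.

22 min = 1320 s
Audio total: 640 + 512 = 1152 kbps = 1.152 Mbps.
Total bitrate: 3.522 Mbps.
File: 3.522 Mbps × 1320 s = 4649.0 Mb.
With 12% container overhead: ×1.12. → 5206.9 Mb.
At 20 Mbps: 5206.9 / 20 = 260.3 s ≈ 4.34 minutes.

4.3 minutes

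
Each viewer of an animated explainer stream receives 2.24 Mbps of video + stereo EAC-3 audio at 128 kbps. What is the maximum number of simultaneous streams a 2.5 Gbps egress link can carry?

Audio: 128 kbps = 0.128 Mbps.
Per-viewer media rate: 2.368 Mbps.
2.5 Gbps = 2,500 Mbps; 2,500 / 2.368 = 1055.74 → 1055 viewers.

1055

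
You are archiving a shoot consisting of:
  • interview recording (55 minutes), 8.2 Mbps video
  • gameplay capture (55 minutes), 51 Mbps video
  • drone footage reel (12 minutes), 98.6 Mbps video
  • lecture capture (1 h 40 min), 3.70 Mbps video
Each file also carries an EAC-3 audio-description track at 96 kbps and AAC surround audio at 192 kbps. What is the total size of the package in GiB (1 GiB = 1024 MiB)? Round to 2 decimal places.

34.04 GiB

Audio total: 96 + 192 = 288 kbps = 0.288 Mbps.
interview recording: 8.488 Mbps × 3300 s = 28010.4 Mb
gameplay capture: 51.288 Mbps × 3300 s = 169250.4 Mb
drone footage reel: 98.888 Mbps × 720 s = 71199.4 Mb
lecture capture: 3.988 Mbps × 6000 s = 23928.0 Mb
Total: 292388.2 Mb = 36548.5 MB.
= 34.04 GiB.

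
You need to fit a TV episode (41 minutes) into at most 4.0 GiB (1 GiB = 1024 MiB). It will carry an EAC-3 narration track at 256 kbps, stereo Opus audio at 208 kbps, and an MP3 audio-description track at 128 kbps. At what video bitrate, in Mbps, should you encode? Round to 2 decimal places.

13.38 Mbps

Budget: 4.0 GiB = 34359.7 Mb.
41 min = 2460 s
Total bitrate budget: 34359.7 Mb / 2460 s = 13.967 Mbps.
Audio total: 256 + 208 + 128 = 592 kbps = 0.592 Mbps.
Video: 13.967 − 0.592 = 13.375 Mbps.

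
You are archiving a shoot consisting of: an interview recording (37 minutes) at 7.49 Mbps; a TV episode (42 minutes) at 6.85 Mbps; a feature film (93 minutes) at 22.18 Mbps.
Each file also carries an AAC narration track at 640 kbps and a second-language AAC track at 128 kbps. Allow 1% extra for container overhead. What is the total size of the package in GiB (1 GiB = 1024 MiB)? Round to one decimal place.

19.5 GiB

Audio total: 640 + 128 = 768 kbps = 0.768 Mbps.
interview recording: 8.258 Mbps × 2220 s × 1.01 = 18516.1 Mb
TV episode: 7.618 Mbps × 2520 s × 1.01 = 19389.3 Mb
feature film: 22.948 Mbps × 5580 s × 1.01 = 129330.3 Mb
Total: 167235.8 Mb = 20904.5 MB.
= 19.47 GiB.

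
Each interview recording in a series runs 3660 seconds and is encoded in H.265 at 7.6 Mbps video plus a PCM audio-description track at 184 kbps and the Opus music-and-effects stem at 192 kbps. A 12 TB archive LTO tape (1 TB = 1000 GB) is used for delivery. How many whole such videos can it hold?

3288

Audio total: 184 + 192 = 376 kbps = 0.376 Mbps.
Total bitrate: 7.976 Mbps.
Per item: 7.976 Mbps × 3660 s = 29,192 Mb = 3,649 MB.
Capacity: 12 TB = 96,000,000 Mb; 3288.55 items → 3288 complete.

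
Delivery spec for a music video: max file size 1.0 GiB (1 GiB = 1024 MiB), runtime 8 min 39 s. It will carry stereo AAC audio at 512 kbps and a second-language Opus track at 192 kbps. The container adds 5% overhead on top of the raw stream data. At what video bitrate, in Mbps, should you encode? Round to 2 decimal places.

Budget: 1.0 GiB = 8589.9 Mb.
Stream payload after overhead: 8589.9 / 1.05 = 8180.9 Mb.
8 min 39 s = 519 s
Total bitrate budget: 8180.9 Mb / 519 s = 15.763 Mbps.
Audio total: 512 + 192 = 704 kbps = 0.704 Mbps.
Video: 15.763 − 0.704 = 15.059 Mbps.

15.06 Mbps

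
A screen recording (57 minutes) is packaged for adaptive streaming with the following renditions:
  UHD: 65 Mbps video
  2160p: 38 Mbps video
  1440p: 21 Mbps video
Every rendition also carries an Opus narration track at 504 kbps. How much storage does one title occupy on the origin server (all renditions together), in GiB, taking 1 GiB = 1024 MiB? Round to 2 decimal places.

49.97 GiB

57 min = 3420 s
Audio: 504 kbps = 0.504 Mbps.
Sum of rendition bitrates: (65+0.504) + (38+0.504) + (21+0.504) = 125.512 Mbps.
× 3420 s = 429,251 Mb = 53,656 MB = 49.97 GiB.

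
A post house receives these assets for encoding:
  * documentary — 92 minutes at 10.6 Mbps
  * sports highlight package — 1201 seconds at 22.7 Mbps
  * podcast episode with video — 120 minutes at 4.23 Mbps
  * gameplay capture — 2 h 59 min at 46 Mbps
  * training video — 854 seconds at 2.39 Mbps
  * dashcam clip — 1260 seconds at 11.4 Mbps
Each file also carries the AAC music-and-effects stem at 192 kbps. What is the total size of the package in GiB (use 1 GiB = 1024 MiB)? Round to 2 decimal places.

Audio: 192 kbps = 0.192 Mbps.
documentary: 10.792 Mbps × 5520 s = 59571.8 Mb
sports highlight package: 22.892 Mbps × 1201 s = 27493.3 Mb
podcast episode with video: 4.422 Mbps × 7200 s = 31838.4 Mb
gameplay capture: 46.192 Mbps × 10740 s = 496102.1 Mb
training video: 2.582 Mbps × 854 s = 2205.0 Mb
dashcam clip: 11.592 Mbps × 1260 s = 14605.9 Mb
Total: 631816.6 Mb = 78977.1 MB.
= 73.55 GiB.

73.55 GiB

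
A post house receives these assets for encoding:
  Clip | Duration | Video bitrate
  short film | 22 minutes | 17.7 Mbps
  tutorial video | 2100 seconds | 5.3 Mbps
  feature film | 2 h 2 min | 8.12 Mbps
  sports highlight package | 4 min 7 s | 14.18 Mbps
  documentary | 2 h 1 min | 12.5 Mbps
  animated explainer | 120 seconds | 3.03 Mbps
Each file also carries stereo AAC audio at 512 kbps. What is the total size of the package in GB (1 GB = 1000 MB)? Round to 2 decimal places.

24.74 GB

Audio: 512 kbps = 0.512 Mbps.
short film: 18.212 Mbps × 1320 s = 24039.8 Mb
tutorial video: 5.812 Mbps × 2100 s = 12205.2 Mb
feature film: 8.632 Mbps × 7320 s = 63186.2 Mb
sports highlight package: 14.692 Mbps × 247 s = 3628.9 Mb
documentary: 13.012 Mbps × 7260 s = 94467.1 Mb
animated explainer: 3.542 Mbps × 120 s = 425.0 Mb
Total: 197952.4 Mb = 24744.0 MB.
= 24.74 GB.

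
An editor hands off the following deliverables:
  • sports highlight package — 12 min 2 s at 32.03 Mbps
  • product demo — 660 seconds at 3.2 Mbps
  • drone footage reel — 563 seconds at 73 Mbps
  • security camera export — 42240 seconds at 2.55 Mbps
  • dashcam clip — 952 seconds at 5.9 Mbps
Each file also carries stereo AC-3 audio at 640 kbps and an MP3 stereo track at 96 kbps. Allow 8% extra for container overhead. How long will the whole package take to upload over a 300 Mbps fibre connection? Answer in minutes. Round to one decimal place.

12.8 minutes

Audio total: 640 + 96 = 736 kbps = 0.736 Mbps.
sports highlight package: 32.766 Mbps × 722 s × 1.08 = 25549.6 Mb
product demo: 3.936 Mbps × 660 s × 1.08 = 2805.6 Mb
drone footage reel: 73.736 Mbps × 563 s × 1.08 = 44834.4 Mb
security camera export: 3.286 Mbps × 42240 s × 1.08 = 149904.7 Mb
dashcam clip: 6.636 Mbps × 952 s × 1.08 = 6822.9 Mb
Total: 229917.2 Mb = 28739.6 MB.
At 300 Mbps: 229917.2 / 300 = 766 s ≈ 12.8 minutes.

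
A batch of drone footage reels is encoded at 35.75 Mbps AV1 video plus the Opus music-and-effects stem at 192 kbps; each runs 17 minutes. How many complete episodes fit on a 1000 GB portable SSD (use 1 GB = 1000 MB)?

17 min = 1020 s
Audio: 192 kbps = 0.192 Mbps.
Total bitrate: 35.942 Mbps.
Per item: 35.942 Mbps × 1020 s = 36,661 Mb = 4,583 MB.
Capacity: 1000 GB = 8,000,000 Mb; 218.22 items → 218 complete.

218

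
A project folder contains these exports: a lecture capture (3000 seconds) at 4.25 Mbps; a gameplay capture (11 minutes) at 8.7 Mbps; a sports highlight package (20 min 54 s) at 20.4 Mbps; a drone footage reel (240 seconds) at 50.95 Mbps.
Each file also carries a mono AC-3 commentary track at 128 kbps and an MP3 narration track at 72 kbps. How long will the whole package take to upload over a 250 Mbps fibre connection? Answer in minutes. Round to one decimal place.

3.8 minutes

Audio total: 128 + 72 = 200 kbps = 0.200 Mbps.
lecture capture: 4.450 Mbps × 3000 s = 13350.0 Mb
gameplay capture: 8.900 Mbps × 660 s = 5874.0 Mb
sports highlight package: 20.600 Mbps × 1254 s = 25832.4 Mb
drone footage reel: 51.150 Mbps × 240 s = 12276.0 Mb
Total: 57332.4 Mb = 7166.6 MB.
At 250 Mbps: 57332.4 / 250 = 229 s ≈ 3.82 minutes.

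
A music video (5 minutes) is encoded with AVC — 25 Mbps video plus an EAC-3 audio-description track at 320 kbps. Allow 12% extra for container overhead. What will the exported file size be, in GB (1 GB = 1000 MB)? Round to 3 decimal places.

1.063 GB

5 min = 300 s
Audio: 320 kbps = 0.320 Mbps.
Total bitrate: 25 + 0.320 = 25.320 Mbps.
Stream data: 25.320 Mbps × 300 s = 7596.0 Mb.
With 12% container overhead: ×1.12.
8,508 Mb ÷ 8 = 1,063 MB → 1.063 GB.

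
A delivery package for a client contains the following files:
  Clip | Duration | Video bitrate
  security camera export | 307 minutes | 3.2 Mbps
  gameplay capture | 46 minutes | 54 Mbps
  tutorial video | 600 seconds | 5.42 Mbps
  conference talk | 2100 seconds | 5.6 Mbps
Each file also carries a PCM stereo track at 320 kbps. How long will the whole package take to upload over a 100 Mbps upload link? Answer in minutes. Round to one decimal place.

Audio: 320 kbps = 0.320 Mbps.
security camera export: 3.520 Mbps × 18420 s = 64838.4 Mb
gameplay capture: 54.320 Mbps × 2760 s = 149923.2 Mb
tutorial video: 5.740 Mbps × 600 s = 3444.0 Mb
conference talk: 5.920 Mbps × 2100 s = 12432.0 Mb
Total: 230637.6 Mb = 28829.7 MB.
At 100 Mbps: 230637.6 / 100 = 2306 s ≈ 38.4 minutes.

38.4 minutes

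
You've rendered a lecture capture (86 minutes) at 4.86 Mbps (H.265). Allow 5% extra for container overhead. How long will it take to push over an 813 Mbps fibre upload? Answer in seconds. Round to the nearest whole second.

32 seconds

86 min = 5160 s
File: 4.860 Mbps × 5160 s = 25077.6 Mb.
With 5% container overhead: ×1.05. → 26331.5 Mb.
At 813 Mbps: 26331.5 / 813 = 32.4 s ≈ 32.4 seconds.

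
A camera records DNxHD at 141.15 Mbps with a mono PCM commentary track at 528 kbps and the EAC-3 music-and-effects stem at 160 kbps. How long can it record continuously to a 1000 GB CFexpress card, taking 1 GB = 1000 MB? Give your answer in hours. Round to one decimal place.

15.7 hours

Audio total: 528 + 160 = 688 kbps = 0.688 Mbps.
Total bitrate: 141.15 + 0.688 = 141.838 Mbps.
Capacity: 1000 GB = 8,000,000 Mb.
Recording time: 8,000,000 / 141.838 = 56,402 s ≈ 15.7 hours.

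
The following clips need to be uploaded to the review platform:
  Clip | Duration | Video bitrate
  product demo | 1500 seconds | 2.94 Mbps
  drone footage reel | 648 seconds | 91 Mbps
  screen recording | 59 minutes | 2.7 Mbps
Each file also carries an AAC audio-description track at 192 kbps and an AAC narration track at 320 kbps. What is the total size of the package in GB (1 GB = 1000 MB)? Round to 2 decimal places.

9.48 GB

Audio total: 192 + 320 = 512 kbps = 0.512 Mbps.
product demo: 3.452 Mbps × 1500 s = 5178.0 Mb
drone footage reel: 91.512 Mbps × 648 s = 59299.8 Mb
screen recording: 3.212 Mbps × 3540 s = 11370.5 Mb
Total: 75848.3 Mb = 9481.0 MB.
= 9.481 GB.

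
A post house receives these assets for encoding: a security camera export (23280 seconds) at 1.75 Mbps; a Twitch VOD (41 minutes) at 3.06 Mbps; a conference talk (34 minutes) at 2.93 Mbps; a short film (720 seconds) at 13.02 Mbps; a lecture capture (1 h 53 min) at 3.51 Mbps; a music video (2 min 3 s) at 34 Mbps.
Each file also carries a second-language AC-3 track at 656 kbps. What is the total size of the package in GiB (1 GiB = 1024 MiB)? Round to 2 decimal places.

13.37 GiB

Audio: 656 kbps = 0.656 Mbps.
security camera export: 2.406 Mbps × 23280 s = 56011.7 Mb
Twitch VOD: 3.716 Mbps × 2460 s = 9141.4 Mb
conference talk: 3.586 Mbps × 2040 s = 7315.4 Mb
short film: 13.676 Mbps × 720 s = 9846.7 Mb
lecture capture: 4.166 Mbps × 6780 s = 28245.5 Mb
music video: 34.656 Mbps × 123 s = 4262.7 Mb
Total: 114823.4 Mb = 14352.9 MB.
= 13.37 GiB.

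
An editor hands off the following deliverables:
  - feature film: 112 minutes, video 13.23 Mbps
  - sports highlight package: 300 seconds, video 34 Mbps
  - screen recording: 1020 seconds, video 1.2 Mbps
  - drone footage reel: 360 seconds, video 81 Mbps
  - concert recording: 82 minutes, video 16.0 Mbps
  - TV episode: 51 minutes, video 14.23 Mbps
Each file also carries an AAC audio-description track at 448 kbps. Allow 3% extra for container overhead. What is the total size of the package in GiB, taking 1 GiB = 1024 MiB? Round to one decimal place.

Audio: 448 kbps = 0.448 Mbps.
feature film: 13.678 Mbps × 6720 s × 1.03 = 94673.6 Mb
sports highlight package: 34.448 Mbps × 300 s × 1.03 = 10644.4 Mb
screen recording: 1.648 Mbps × 1020 s × 1.03 = 1731.4 Mb
drone footage reel: 81.448 Mbps × 360 s × 1.03 = 30200.9 Mb
concert recording: 16.448 Mbps × 4920 s × 1.03 = 83351.9 Mb
TV episode: 14.678 Mbps × 3060 s × 1.03 = 46262.1 Mb
Total: 266864.4 Mb = 33358.0 MB.
= 31.07 GiB.

31.1 GiB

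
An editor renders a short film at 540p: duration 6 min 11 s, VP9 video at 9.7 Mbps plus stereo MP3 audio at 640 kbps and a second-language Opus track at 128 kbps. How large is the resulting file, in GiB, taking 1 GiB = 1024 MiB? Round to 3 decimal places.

0.452 GiB

6 min 11 s = 371 s
Audio total: 640 + 128 = 768 kbps = 0.768 Mbps.
Total bitrate: 9.7 + 0.768 = 10.468 Mbps.
Stream data: 10.468 Mbps × 371 s = 3883.6 Mb.
3,884 Mb = 485,453,500 bytes ÷ 1,073,741,824 = 0.4521 GiB.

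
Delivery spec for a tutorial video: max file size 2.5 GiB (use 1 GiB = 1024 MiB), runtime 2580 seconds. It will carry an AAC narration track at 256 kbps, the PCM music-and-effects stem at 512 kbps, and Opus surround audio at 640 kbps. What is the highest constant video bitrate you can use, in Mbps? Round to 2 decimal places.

Budget: 2.5 GiB = 21474.8 Mb.
Total bitrate budget: 21474.8 Mb / 2580 s = 8.324 Mbps.
Audio total: 256 + 512 + 640 = 1408 kbps = 1.408 Mbps.
Video: 8.324 − 1.408 = 6.916 Mbps.

6.92 Mbps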